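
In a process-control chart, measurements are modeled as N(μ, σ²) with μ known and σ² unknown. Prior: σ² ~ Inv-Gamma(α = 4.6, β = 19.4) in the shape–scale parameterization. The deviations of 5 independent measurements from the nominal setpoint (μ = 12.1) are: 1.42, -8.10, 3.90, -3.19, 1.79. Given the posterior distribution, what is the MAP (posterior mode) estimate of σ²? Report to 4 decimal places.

With known mean μ and an Inverse-Gamma(α, β) prior on σ², the Normal likelihood is conjugate: posterior is Inv-Gamma(α + n/2, β + Σ(xᵢ−μ)²/2).
Σ(xᵢ−μ)² = (1.42)² + (-8.10)² + (3.90)² + (-3.19)² + (1.79)² = 96.2166.
Posterior: Inv-Gamma(4.6 + 5/2, 19.4 + 96.2166/2) = Inv-Gamma(7.10, 67.50830).
Mode = β/(α+1) = 67.50830/8.10 = 8.3344.

8.3344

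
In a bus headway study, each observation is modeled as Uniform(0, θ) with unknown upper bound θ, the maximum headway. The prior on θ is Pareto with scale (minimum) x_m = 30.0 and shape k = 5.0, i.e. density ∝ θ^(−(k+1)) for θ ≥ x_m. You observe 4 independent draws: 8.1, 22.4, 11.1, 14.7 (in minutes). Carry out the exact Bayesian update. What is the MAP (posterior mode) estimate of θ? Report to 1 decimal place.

30.0

A Pareto(scale x_m, shape k) prior on the upper bound θ of Uniform(0, θ) is conjugate: posterior is Pareto(max(x_m, max xᵢ), k + n).
Sample maximum = 22.4; prior scale x_m = 30.0 → posterior scale = max = 30.0.
Posterior shape = 5.0 + 4 = 9.0.
The Pareto density is decreasing on [x_m, ∞), so the mode is x_m = 30.0.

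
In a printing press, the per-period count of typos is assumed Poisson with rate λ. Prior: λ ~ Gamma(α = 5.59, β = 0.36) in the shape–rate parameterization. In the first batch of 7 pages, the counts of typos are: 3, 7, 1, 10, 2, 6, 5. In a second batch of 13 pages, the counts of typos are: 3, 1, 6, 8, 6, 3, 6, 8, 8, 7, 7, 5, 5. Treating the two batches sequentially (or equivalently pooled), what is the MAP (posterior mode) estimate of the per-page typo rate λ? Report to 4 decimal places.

5.4808

With a Gamma(shape α, rate β) prior, the Poisson likelihood is conjugate: the posterior is Gamma(α + ΣXᵢ, β + n).
Batch 1: sum of counts S = 34 over n = 7 pages.
After batch 1: Gamma(α+S, β+n) = Gamma(5.59+34, 0.36+7) = Gamma(39.59, 7.36).
Batch 2: sum of counts S = 73 over n = 13 pages.
After batch 2: Gamma(α+S, β+n) = Gamma(39.59+73, 7.36+13) = Gamma(112.59, 20.36).
Mode of Gamma(α,β) for α≥1 is (α−1)/β = 111.59/20.36 = 5.4808.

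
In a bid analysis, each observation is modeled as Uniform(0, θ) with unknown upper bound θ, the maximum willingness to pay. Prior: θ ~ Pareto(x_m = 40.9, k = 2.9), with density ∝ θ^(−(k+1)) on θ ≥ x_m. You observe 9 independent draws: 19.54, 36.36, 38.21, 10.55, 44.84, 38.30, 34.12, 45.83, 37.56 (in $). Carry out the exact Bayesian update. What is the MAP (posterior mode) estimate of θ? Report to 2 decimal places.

45.83

A Pareto(scale x_m, shape k) prior on the upper bound θ of Uniform(0, θ) is conjugate: posterior is Pareto(max(x_m, max xᵢ), k + n).
Sample maximum = 45.83; prior scale x_m = 40.9 → posterior scale = max = 45.83.
Posterior shape = 2.9 + 9 = 11.9.
The Pareto density is decreasing on [x_m, ∞), so the mode is x_m = 45.83.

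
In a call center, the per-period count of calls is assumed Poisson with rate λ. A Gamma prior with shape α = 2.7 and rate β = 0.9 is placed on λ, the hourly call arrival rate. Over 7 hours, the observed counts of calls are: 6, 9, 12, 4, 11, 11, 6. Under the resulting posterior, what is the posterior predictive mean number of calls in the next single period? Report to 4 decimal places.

7.8101

With a Gamma(shape α, rate β) prior, the Poisson likelihood is conjugate: the posterior is Gamma(α + ΣXᵢ, β + n).
Sum of counts S = 59 over n = 7 hours.
Posterior: Gamma(α+S, β+n) = Gamma(2.7+59, 0.9+7) = Gamma(61.7, 7.9).
The predictive distribution for one future period is NegBinom with mean α/β = 7.8101.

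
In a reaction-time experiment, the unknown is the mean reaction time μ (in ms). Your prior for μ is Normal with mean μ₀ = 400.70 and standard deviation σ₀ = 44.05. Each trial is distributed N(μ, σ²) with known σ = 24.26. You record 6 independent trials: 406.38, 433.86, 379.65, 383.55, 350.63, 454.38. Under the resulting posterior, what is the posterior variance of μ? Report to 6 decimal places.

93.371166

For Normal data with known variance σ², a Normal(μ₀, σ₀²) prior on μ is conjugate. Posterior precision = 1/σ₀² + n/σ²; posterior mean is the precision-weighted average of μ₀ and x̄.
σ₀² = 44.05² = 1940.4025, σ² = 24.26² = 588.5476; σ² + n·σ₀² = 588.5476 + 6·1940.4025 = 12230.9626.
Posterior precision = 1/σ₀² + n/σ² = 1/1940.4025 + 6/588.5476 = (σ² + n·σ₀²)/(σ₀²σ²) = 12230.9626/(1940.4025·588.5476); posterior variance σₙ² = σ₀²σ²/(σ² + n·σ₀²) = 1940.4025·588.5476/12230.9626 = 93.371166.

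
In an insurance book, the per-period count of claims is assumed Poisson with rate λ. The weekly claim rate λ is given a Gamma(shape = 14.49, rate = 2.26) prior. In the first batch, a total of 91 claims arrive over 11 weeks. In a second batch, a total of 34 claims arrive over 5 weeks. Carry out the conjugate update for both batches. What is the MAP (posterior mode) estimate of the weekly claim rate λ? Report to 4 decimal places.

7.5843

With a Gamma(shape α, rate β) prior, the Poisson likelihood is conjugate: the posterior is Gamma(α + ΣXᵢ, β + n).
After batch 1: Gamma(α+S, β+n) = Gamma(14.49+91, 2.26+11) = Gamma(105.49, 13.26).
After batch 2: Gamma(α+S, β+n) = Gamma(105.49+34, 13.26+5) = Gamma(139.49, 18.26).
Mode of Gamma(α,β) for α≥1 is (α−1)/β = 138.49/18.26 = 7.5843.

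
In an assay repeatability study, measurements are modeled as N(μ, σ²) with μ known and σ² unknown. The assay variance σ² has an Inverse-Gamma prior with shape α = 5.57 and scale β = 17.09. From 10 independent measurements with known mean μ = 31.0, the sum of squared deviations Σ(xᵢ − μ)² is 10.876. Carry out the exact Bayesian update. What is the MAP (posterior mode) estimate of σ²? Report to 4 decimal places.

1.9471

With known mean μ and an Inverse-Gamma(α, β) prior on σ², the Normal likelihood is conjugate: posterior is Inv-Gamma(α + n/2, β + Σ(xᵢ−μ)²/2).
Posterior: Inv-Gamma(5.57 + 10/2, 17.09 + 10.876/2) = Inv-Gamma(10.57, 22.5280).
Mode = β/(α+1) = 22.5280/11.57 = 1.9471.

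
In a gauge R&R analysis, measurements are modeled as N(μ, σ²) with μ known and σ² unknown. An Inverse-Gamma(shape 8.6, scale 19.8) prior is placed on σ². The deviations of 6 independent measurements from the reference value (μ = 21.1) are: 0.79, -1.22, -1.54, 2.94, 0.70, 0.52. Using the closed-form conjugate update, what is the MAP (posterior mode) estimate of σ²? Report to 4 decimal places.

With known mean μ and an Inverse-Gamma(α, β) prior on σ², the Normal likelihood is conjugate: posterior is Inv-Gamma(α + n/2, β + Σ(xᵢ−μ)²/2).
Σ(xᵢ−μ)² = (0.79)² + (-1.22)² + (-1.54)² + (2.94)² + (0.70)² + (0.52)² = 13.8881.
Posterior: Inv-Gamma(8.6 + 6/2, 19.8 + 13.8881/2) = Inv-Gamma(11.60, 26.74405).
Mode = β/(α+1) = 26.74405/12.60 = 2.1225.

2.1225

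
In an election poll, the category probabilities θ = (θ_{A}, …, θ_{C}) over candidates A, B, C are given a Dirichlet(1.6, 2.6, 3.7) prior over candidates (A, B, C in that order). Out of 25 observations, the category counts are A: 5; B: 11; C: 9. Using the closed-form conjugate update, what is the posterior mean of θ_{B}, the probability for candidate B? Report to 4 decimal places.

0.4134

The Dirichlet prior is conjugate to the Multinomial likelihood: each posterior αⱼ = prior αⱼ + observed count nⱼ.
Posterior concentration: (6.6, 13.6, 12.7), total = 32.9.
E[θ_{B}|data] = α_{B}/Σα = 13.6/32.9 = 0.4134.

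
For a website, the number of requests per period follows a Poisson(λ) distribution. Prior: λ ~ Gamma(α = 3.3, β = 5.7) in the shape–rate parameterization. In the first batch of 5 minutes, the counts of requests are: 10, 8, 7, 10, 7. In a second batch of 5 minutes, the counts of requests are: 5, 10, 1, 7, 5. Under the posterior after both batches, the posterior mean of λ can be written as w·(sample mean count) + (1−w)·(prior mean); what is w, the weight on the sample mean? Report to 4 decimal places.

0.6369

With a Gamma(shape α, rate β) prior, the Poisson likelihood is conjugate: the posterior is Gamma(α + ΣXᵢ, β + n).
Total number of minutes: n = 5 + 5 = 10.
Posterior mean = (α₀+S)/(β₀+n) = [n/(β₀+n)]·(S/n) + [β₀/(β₀+n)]·(α₀/β₀), so only n and β₀ enter the weight.
Weight on data w = n/(β₀+n) = 10/(5.7+10) = 10/15.7 = 0.6369.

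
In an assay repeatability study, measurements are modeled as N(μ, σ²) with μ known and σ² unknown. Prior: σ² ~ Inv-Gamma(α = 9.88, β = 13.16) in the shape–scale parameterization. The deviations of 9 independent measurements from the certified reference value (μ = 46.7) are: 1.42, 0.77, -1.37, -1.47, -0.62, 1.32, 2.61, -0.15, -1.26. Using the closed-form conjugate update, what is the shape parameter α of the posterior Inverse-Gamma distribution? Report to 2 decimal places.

With known mean μ and an Inverse-Gamma(α, β) prior on σ², the Normal likelihood is conjugate: posterior is Inv-Gamma(α + n/2, β + Σ(xᵢ−μ)²/2).
Σ(xᵢ−μ)² = (1.42)² + (0.77)² + (-1.37)² + (-1.47)² + (-0.62)² + (1.32)² + (2.61)² + (-0.15)² + (-1.26)² = 17.1961.
Posterior: Inv-Gamma(9.88 + 9/2, 13.16 + 17.1961/2) = Inv-Gamma(14.38, 21.75805).
Posterior α = 14.38.

14.38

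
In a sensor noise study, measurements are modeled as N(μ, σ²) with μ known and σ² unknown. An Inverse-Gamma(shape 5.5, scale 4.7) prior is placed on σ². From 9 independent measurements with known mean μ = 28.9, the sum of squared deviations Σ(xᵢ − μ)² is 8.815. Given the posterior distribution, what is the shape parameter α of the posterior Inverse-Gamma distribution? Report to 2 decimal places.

With known mean μ and an Inverse-Gamma(α, β) prior on σ², the Normal likelihood is conjugate: posterior is Inv-Gamma(α + n/2, β + Σ(xᵢ−μ)²/2).
Posterior: Inv-Gamma(5.5 + 9/2, 4.7 + 8.815/2) = Inv-Gamma(10.00, 9.1075).
Posterior α = 10.00.

10.00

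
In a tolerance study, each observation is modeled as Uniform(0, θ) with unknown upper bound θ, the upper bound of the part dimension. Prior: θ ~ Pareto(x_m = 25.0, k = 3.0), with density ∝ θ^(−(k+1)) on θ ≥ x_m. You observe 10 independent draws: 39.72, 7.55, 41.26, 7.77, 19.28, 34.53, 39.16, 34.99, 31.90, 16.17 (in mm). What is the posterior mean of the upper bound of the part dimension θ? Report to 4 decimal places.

A Pareto(scale x_m, shape k) prior on the upper bound θ of Uniform(0, θ) is conjugate: posterior is Pareto(max(x_m, max xᵢ), k + n).
Sample maximum = 41.26; prior scale x_m = 25.0 → posterior scale = max = 41.26.
Posterior shape = 3.0 + 10 = 13.0.
E[θ|data] = k·x_m/(k−1) = 13.0·41.26/12.0 = 44.6983.

44.6983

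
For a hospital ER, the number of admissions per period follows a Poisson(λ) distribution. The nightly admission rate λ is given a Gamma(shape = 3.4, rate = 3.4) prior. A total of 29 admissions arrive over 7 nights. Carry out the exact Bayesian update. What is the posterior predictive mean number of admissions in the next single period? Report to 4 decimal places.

With a Gamma(shape α, rate β) prior, the Poisson likelihood is conjugate: the posterior is Gamma(α + ΣXᵢ, β + n).
Posterior: Gamma(α+S, β+n) = Gamma(3.4+29, 3.4+7) = Gamma(32.4, 10.4).
The predictive distribution for one future period is NegBinom with mean α/β = 3.1154.

3.1154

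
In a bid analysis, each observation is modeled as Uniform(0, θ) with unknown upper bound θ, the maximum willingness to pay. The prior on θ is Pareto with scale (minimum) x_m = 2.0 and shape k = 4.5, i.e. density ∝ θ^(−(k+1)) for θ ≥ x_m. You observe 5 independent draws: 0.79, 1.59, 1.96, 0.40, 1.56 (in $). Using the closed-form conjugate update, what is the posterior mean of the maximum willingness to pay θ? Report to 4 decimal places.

A Pareto(scale x_m, shape k) prior on the upper bound θ of Uniform(0, θ) is conjugate: posterior is Pareto(max(x_m, max xᵢ), k + n).
Sample maximum = 1.96; prior scale x_m = 2.0 → posterior scale = max = 2.00.
Posterior shape = 4.5 + 5 = 9.5.
E[θ|data] = k·x_m/(k−1) = 9.5·2.00/8.5 = 2.2353.

2.2353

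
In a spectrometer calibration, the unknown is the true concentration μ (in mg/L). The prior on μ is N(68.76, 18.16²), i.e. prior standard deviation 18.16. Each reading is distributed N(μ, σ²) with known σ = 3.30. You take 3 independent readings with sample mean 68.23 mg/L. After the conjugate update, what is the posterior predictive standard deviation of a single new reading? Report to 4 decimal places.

3.8053

For Normal data with known variance σ², a Normal(μ₀, σ₀²) prior on μ is conjugate. Posterior precision = 1/σ₀² + n/σ²; posterior mean is the precision-weighted average of μ₀ and x̄.
σ₀² = 18.16² = 329.7856, σ² = 3.30² = 10.89; σ² + n·σ₀² = 10.89 + 3·329.7856 = 1000.2468.
Posterior precision = 1/σ₀² + n/σ² = 1/329.7856 + 3/10.89 = (σ² + n·σ₀²)/(σ₀²σ²) = 1000.2468/(329.7856·10.89); posterior variance σₙ² = σ₀²σ²/(σ² + n·σ₀²) = 329.7856·10.89/1000.2468 = 3.590479.
Predictive variance for one new observation = σₙ² + σ² = 329.7856·10.89/1000.2468 + 10.89 = σ²·(σ₀² + 1000.2468)/1000.2468 = 10.89·1330.0324/1000.2468 = 14.480479; SD = √(10.89·1330.0324/1000.2468) = 3.8053.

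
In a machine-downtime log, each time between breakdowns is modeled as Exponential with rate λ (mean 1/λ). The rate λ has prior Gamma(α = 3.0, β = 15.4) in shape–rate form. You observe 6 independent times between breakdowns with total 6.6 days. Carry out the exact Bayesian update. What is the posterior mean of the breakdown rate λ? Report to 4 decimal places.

With a Gamma(shape α, rate β) prior on the exponential rate λ, the posterior after n observations with total T = Σxᵢ is Gamma(α+n, β+T).
Posterior: Gamma(3.0+6, 15.4+6.6) = Gamma(9.0, 22.0).
Posterior mean of λ = α/β = 9.0/22.0 = 0.4091.

0.4091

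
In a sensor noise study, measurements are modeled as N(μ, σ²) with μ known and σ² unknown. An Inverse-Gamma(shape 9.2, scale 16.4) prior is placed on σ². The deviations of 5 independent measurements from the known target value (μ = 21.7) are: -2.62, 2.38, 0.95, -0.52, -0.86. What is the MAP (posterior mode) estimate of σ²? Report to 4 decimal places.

With known mean μ and an Inverse-Gamma(α, β) prior on σ², the Normal likelihood is conjugate: posterior is Inv-Gamma(α + n/2, β + Σ(xᵢ−μ)²/2).
Σ(xᵢ−μ)² = (-2.62)² + (2.38)² + (0.95)² + (-0.52)² + (-0.86)² = 14.4413.
Posterior: Inv-Gamma(9.2 + 5/2, 16.4 + 14.4413/2) = Inv-Gamma(11.70, 23.62065).
Mode = β/(α+1) = 23.62065/12.70 = 1.8599.

1.8599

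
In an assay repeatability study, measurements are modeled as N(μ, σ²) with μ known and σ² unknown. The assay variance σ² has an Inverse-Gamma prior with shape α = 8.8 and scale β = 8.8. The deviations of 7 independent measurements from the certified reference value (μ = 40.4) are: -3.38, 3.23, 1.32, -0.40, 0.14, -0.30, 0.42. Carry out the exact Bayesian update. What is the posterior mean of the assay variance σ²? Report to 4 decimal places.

With known mean μ and an Inverse-Gamma(α, β) prior on σ², the Normal likelihood is conjugate: posterior is Inv-Gamma(α + n/2, β + Σ(xᵢ−μ)²/2).
Σ(xᵢ−μ)² = (-3.38)² + (3.23)² + (1.32)² + (-0.40)² + (0.14)² + (-0.30)² + (0.42)² = 24.0457.
Posterior: Inv-Gamma(8.8 + 7/2, 8.8 + 24.0457/2) = Inv-Gamma(12.30, 20.82285).
E[σ²|data] = β/(α−1) = 20.82285/11.30 = 1.8427.

1.8427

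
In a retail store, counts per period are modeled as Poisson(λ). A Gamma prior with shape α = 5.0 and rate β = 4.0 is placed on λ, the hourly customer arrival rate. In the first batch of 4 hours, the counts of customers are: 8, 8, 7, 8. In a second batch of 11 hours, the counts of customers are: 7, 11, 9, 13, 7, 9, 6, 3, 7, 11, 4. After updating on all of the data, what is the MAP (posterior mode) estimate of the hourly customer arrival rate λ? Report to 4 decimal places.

With a Gamma(shape α, rate β) prior, the Poisson likelihood is conjugate: the posterior is Gamma(α + ΣXᵢ, β + n).
Batch 1: sum of counts S = 31 over n = 4 hours.
After batch 1: Gamma(α+S, β+n) = Gamma(5.0+31, 4.0+4) = Gamma(36.0, 8.0).
Batch 2: sum of counts S = 87 over n = 11 hours.
After batch 2: Gamma(α+S, β+n) = Gamma(36.0+87, 8.0+11) = Gamma(123.0, 19.0).
Mode of Gamma(α,β) for α≥1 is (α−1)/β = 122.0/19.0 = 6.4211.

6.4211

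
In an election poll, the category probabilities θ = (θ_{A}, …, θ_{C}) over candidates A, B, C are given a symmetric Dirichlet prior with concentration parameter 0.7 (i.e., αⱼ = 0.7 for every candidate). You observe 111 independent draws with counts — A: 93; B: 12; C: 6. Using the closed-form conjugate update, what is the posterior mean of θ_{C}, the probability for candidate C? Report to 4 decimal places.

The Dirichlet prior is conjugate to the Multinomial likelihood: each posterior αⱼ = prior αⱼ + observed count nⱼ.
Posterior concentration: (93.7, 12.7, 6.7), total = 113.1.
E[θ_{C}|data] = α_{C}/Σα = 6.7/113.1 = 0.0592.

0.0592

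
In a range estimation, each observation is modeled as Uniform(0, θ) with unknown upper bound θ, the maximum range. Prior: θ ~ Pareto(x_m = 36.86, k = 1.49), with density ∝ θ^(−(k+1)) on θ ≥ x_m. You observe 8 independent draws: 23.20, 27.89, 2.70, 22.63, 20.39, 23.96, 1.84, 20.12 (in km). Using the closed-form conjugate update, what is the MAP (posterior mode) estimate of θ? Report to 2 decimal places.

A Pareto(scale x_m, shape k) prior on the upper bound θ of Uniform(0, θ) is conjugate: posterior is Pareto(max(x_m, max xᵢ), k + n).
Sample maximum = 27.89; prior scale x_m = 36.86 → posterior scale = max = 36.86.
Posterior shape = 1.49 + 8 = 9.49.
The Pareto density is decreasing on [x_m, ∞), so the mode is x_m = 36.86.

36.86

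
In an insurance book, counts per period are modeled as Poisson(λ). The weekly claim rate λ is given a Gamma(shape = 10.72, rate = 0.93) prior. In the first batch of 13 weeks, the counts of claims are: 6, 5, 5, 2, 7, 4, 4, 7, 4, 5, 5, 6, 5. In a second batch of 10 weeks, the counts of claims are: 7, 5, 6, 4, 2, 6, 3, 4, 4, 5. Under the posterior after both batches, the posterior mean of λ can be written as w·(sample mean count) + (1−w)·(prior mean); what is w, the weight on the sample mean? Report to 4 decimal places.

0.9611

With a Gamma(shape α, rate β) prior, the Poisson likelihood is conjugate: the posterior is Gamma(α + ΣXᵢ, β + n).
Total number of weeks: n = 13 + 10 = 23.
Posterior mean = (α₀+S)/(β₀+n) = [n/(β₀+n)]·(S/n) + [β₀/(β₀+n)]·(α₀/β₀), so only n and β₀ enter the weight.
Weight on data w = n/(β₀+n) = 23/(0.93+23) = 23/23.93 = 0.9611.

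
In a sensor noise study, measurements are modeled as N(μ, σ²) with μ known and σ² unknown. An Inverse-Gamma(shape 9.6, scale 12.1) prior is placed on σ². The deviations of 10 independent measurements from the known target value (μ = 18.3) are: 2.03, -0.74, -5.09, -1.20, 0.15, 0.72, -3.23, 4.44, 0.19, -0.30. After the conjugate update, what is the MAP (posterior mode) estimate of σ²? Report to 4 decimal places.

2.7894

With known mean μ and an Inverse-Gamma(α, β) prior on σ², the Normal likelihood is conjugate: posterior is Inv-Gamma(α + n/2, β + Σ(xᵢ−μ)²/2).
Σ(xᵢ−μ)² = (2.03)² + (-0.74)² + (-5.09)² + (-1.20)² + (0.15)² + (0.72)² + (-3.23)² + (4.44)² + (0.19)² + (-0.30)² = 62.8301.
Posterior: Inv-Gamma(9.6 + 10/2, 12.1 + 62.8301/2) = Inv-Gamma(14.60, 43.51505).
Mode = β/(α+1) = 43.51505/15.60 = 2.7894.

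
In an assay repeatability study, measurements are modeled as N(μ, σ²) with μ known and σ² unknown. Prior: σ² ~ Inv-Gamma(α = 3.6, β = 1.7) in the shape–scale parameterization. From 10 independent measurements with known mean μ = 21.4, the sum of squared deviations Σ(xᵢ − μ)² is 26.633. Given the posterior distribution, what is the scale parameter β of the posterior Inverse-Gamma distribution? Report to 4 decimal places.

15.0165

With known mean μ and an Inverse-Gamma(α, β) prior on σ², the Normal likelihood is conjugate: posterior is Inv-Gamma(α + n/2, β + Σ(xᵢ−μ)²/2).
Posterior: Inv-Gamma(3.6 + 10/2, 1.7 + 26.633/2) = Inv-Gamma(8.60, 15.0165).
Posterior β = 15.0165.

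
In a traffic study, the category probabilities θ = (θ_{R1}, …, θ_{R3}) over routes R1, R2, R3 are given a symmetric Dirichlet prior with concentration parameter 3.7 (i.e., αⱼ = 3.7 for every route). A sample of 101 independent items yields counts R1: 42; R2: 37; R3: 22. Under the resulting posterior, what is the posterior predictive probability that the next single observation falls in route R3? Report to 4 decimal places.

0.2293

The Dirichlet prior is conjugate to the Multinomial likelihood: each posterior αⱼ = prior αⱼ + observed count nⱼ.
Posterior concentration: (45.7, 40.7, 25.7), total = 112.1.
P(next = R3 | data) = α_{R3}/Σα = 0.2293.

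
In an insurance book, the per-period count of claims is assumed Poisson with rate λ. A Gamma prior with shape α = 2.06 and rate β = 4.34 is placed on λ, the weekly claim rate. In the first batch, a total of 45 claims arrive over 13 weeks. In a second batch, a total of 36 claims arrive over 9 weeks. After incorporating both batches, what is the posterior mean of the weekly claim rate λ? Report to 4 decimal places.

With a Gamma(shape α, rate β) prior, the Poisson likelihood is conjugate: the posterior is Gamma(α + ΣXᵢ, β + n).
After batch 1: Gamma(α+S, β+n) = Gamma(2.06+45, 4.34+13) = Gamma(47.06, 17.34).
After batch 2: Gamma(α+S, β+n) = Gamma(47.06+36, 17.34+9) = Gamma(83.06, 26.34).
Posterior mean = α/β = 83.06/26.34 = 3.1534.

3.1534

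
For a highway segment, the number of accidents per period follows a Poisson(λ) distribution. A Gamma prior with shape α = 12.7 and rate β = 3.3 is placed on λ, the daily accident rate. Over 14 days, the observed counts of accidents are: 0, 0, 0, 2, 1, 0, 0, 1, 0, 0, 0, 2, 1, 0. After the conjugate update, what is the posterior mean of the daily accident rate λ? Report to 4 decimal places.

1.1387

With a Gamma(shape α, rate β) prior, the Poisson likelihood is conjugate: the posterior is Gamma(α + ΣXᵢ, β + n).
Sum of counts S = 7 over n = 14 days.
Posterior: Gamma(α+S, β+n) = Gamma(12.7+7, 3.3+14) = Gamma(19.7, 17.3).
Posterior mean = α/β = 19.7/17.3 = 1.1387.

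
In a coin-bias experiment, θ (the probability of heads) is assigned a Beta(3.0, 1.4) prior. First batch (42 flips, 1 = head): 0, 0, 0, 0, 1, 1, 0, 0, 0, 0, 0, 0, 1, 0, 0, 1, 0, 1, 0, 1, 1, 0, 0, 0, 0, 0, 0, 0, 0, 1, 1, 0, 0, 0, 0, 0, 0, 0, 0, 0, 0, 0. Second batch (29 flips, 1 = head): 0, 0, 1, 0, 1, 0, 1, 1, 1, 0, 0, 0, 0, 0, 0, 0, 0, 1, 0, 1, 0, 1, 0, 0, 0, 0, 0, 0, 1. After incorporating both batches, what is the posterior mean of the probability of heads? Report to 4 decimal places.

0.2785

The Beta prior is conjugate to a Binomial/Bernoulli likelihood; the update adds successes to α and failures to β.
After batch 1: Beta(3.0+9, 1.4+33) = Beta(12.0, 34.4).
After batch 2: Beta(12.0+9, 34.4+20) = Beta(21.0, 54.4).
Posterior mean = α/(α+β) = 21.0/75.4 = 0.2785.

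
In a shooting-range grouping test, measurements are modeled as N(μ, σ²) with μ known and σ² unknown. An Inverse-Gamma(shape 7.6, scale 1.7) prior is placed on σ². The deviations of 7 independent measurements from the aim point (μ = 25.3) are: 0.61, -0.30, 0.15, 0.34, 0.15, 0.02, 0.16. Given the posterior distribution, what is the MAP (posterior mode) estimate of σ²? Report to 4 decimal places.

0.1673

With known mean μ and an Inverse-Gamma(α, β) prior on σ², the Normal likelihood is conjugate: posterior is Inv-Gamma(α + n/2, β + Σ(xᵢ−μ)²/2).
Σ(xᵢ−μ)² = (0.61)² + (-0.30)² + (0.15)² + (0.34)² + (0.15)² + (0.02)² + (0.16)² = 0.6487.
Posterior: Inv-Gamma(7.6 + 7/2, 1.7 + 0.6487/2) = Inv-Gamma(11.10, 2.02435).
Mode = β/(α+1) = 2.02435/12.10 = 0.1673.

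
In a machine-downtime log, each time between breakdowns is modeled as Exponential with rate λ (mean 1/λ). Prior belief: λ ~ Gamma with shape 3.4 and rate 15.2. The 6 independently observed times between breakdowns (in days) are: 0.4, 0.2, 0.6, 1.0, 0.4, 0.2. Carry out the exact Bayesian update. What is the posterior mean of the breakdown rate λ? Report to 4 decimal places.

With a Gamma(shape α, rate β) prior on the exponential rate λ, the posterior after n observations with total T = Σxᵢ is Gamma(α+n, β+T).
Sum of observations T = 2.8 days; n = 6.
Posterior: Gamma(3.4+6, 15.2+2.8) = Gamma(9.4, 18.0).
Posterior mean of λ = α/β = 9.4/18.0 = 0.5222.

0.5222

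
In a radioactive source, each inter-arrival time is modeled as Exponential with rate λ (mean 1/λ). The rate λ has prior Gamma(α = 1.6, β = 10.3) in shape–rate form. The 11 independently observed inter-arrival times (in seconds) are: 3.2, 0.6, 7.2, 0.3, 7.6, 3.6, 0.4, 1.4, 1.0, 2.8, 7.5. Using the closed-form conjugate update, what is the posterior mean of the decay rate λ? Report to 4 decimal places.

0.2745

With a Gamma(shape α, rate β) prior on the exponential rate λ, the posterior after n observations with total T = Σxᵢ is Gamma(α+n, β+T).
Sum of observations T = 35.6 seconds; n = 11.
Posterior: Gamma(1.6+11, 10.3+35.6) = Gamma(12.6, 45.9).
Posterior mean of λ = α/β = 12.6/45.9 = 0.2745.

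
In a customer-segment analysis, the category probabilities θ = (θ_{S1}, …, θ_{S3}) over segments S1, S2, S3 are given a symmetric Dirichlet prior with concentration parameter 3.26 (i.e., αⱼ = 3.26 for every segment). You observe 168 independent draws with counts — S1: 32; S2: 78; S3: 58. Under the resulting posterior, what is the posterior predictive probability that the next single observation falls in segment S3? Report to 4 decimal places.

The Dirichlet prior is conjugate to the Multinomial likelihood: each posterior αⱼ = prior αⱼ + observed count nⱼ.
Posterior concentration: (35.26, 81.26, 61.26), total = 177.78.
P(next = S3 | data) = α_{S3}/Σα = 0.3446.

0.3446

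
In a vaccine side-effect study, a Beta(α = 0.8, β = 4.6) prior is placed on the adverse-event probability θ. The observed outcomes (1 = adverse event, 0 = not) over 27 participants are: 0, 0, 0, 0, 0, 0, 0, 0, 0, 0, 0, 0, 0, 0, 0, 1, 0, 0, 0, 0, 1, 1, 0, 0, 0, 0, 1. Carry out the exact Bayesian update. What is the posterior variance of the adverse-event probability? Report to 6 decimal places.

0.003778

The Beta prior is conjugate to a Binomial/Bernoulli likelihood; the update adds successes to α and failures to β.
Posterior: Beta(α+k, β+n−k) = Beta(0.8+4, 4.6+23) = Beta(4.8, 27.6).
Var = αβ/((α+β)²(α+β+1)) = 4.8·27.6/(32.4²·33.4) = 0.003778.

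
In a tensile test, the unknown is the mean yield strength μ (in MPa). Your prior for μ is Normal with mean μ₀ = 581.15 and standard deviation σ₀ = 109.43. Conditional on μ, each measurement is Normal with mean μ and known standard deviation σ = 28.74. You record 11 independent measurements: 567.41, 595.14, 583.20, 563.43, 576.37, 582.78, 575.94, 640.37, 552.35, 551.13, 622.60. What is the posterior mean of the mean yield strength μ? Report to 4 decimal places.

582.7825

For Normal data with known variance σ², a Normal(μ₀, σ₀²) prior on μ is conjugate. Posterior precision = 1/σ₀² + n/σ²; posterior mean is the precision-weighted average of μ₀ and x̄.
Σxᵢ = 567.41 + 595.14 + 583.20 + 563.43 + 576.37 + 582.78 + 575.94 + 640.37 + 552.35 + 551.13 + 622.60 = 6410.72, so n·x̄ = 6410.72.
σ₀² = 109.43² = 11974.9249, σ² = 28.74² = 825.9876; σ² + n·σ₀² = 825.9876 + 11·11974.9249 = 132550.1615.
Posterior mean = (μ₀/σ₀² + n·x̄/σ²)/(1/σ₀² + n/σ²) = (σ²·μ₀ + σ₀²·n·x̄)/(σ² + n·σ₀²) = (825.9876·581.15 + 11974.9249·6410.72)/132550.1615 = 77247913.248668/132550.1615 = 582.7825.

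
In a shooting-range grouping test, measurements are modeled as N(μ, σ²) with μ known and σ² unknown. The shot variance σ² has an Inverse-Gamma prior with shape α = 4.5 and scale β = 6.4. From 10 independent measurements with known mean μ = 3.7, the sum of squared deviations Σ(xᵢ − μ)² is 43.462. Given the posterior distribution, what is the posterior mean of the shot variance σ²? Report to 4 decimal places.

With known mean μ and an Inverse-Gamma(α, β) prior on σ², the Normal likelihood is conjugate: posterior is Inv-Gamma(α + n/2, β + Σ(xᵢ−μ)²/2).
Posterior: Inv-Gamma(4.5 + 10/2, 6.4 + 43.462/2) = Inv-Gamma(9.50, 28.1310).
E[σ²|data] = β/(α−1) = 28.1310/8.50 = 3.3095.

3.3095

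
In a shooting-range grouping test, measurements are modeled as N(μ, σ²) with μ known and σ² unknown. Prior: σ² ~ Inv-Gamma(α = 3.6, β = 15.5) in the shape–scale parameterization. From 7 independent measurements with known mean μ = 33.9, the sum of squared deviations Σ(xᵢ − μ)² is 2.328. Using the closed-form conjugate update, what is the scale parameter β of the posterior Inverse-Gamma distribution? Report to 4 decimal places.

16.6640

With known mean μ and an Inverse-Gamma(α, β) prior on σ², the Normal likelihood is conjugate: posterior is Inv-Gamma(α + n/2, β + Σ(xᵢ−μ)²/2).
Posterior: Inv-Gamma(3.6 + 7/2, 15.5 + 2.328/2) = Inv-Gamma(7.10, 16.6640).
Posterior β = 16.6640.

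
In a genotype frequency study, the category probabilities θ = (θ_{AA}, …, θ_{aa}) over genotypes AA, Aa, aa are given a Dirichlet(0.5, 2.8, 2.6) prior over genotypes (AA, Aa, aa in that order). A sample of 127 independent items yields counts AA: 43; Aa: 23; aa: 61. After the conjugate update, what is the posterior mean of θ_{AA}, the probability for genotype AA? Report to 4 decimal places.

0.3273

The Dirichlet prior is conjugate to the Multinomial likelihood: each posterior αⱼ = prior αⱼ + observed count nⱼ.
Posterior concentration: (43.5, 25.8, 63.6), total = 132.9.
E[θ_{AA}|data] = α_{AA}/Σα = 43.5/132.9 = 0.3273.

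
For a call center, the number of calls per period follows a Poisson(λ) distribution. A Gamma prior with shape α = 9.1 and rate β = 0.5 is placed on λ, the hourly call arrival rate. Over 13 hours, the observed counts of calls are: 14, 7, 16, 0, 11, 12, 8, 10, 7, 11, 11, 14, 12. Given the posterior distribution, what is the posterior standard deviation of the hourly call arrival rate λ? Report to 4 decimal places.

0.8830

With a Gamma(shape α, rate β) prior, the Poisson likelihood is conjugate: the posterior is Gamma(α + ΣXᵢ, β + n).
Sum of counts S = 133 over n = 13 hours.
Posterior: Gamma(α+S, β+n) = Gamma(9.1+133, 0.5+13) = Gamma(142.1, 13.5).
SD = √α/β = √142.1/13.5 = 0.8830.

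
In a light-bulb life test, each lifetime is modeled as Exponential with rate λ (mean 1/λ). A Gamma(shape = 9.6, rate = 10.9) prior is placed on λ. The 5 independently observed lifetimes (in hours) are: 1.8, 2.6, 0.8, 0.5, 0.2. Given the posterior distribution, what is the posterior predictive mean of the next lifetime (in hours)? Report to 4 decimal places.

With a Gamma(shape α, rate β) prior on the exponential rate λ, the posterior after n observations with total T = Σxᵢ is Gamma(α+n, β+T).
Sum of observations T = 5.9 hours; n = 5.
Posterior: Gamma(9.6+5, 10.9+5.9) = Gamma(14.6, 16.8).
The predictive distribution for the next observation is Lomax; its mean is β/(α−1) = 16.8/13.6 = 1.2353.

1.2353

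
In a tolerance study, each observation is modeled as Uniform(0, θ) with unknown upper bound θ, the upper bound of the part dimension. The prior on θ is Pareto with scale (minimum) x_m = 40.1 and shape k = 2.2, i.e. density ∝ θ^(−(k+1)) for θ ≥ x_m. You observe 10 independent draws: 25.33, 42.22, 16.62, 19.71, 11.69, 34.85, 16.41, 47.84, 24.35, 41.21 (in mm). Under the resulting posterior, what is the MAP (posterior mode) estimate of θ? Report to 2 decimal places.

47.84

A Pareto(scale x_m, shape k) prior on the upper bound θ of Uniform(0, θ) is conjugate: posterior is Pareto(max(x_m, max xᵢ), k + n).
Sample maximum = 47.84; prior scale x_m = 40.1 → posterior scale = max = 47.84.
Posterior shape = 2.2 + 10 = 12.2.
The Pareto density is decreasing on [x_m, ∞), so the mode is x_m = 47.84.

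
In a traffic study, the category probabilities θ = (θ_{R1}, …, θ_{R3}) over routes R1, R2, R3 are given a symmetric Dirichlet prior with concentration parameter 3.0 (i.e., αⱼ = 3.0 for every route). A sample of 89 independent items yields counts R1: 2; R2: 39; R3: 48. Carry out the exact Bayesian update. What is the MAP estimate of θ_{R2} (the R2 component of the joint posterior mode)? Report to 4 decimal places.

0.4316

The Dirichlet prior is conjugate to the Multinomial likelihood: each posterior αⱼ = prior αⱼ + observed count nⱼ.
Posterior concentration: (5.0, 42.0, 51.0), total = 98.0.
Joint mode component: (α_{R2}−1)/(Σα−K) = 41.0/95.0 = 0.4316.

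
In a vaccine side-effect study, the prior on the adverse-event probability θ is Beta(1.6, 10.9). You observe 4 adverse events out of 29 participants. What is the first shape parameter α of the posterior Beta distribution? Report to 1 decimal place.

The Beta prior is conjugate to a Binomial/Bernoulli likelihood; the update adds successes to α and failures to β.
Posterior: Beta(α+k, β+n−k) = Beta(1.6+4, 10.9+25) = Beta(5.6, 35.9).
Posterior α = 5.6.

5.6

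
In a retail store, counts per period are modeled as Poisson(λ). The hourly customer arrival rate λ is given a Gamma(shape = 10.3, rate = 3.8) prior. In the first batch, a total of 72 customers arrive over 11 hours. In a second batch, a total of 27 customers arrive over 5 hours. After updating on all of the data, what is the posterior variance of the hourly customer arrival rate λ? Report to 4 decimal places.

With a Gamma(shape α, rate β) prior, the Poisson likelihood is conjugate: the posterior is Gamma(α + ΣXᵢ, β + n).
After batch 1: Gamma(α+S, β+n) = Gamma(10.3+72, 3.8+11) = Gamma(82.3, 14.8).
After batch 2: Gamma(α+S, β+n) = Gamma(82.3+27, 14.8+5) = Gamma(109.3, 19.8).
Var = α/β² = 109.3/19.8² = 0.2788.

0.2788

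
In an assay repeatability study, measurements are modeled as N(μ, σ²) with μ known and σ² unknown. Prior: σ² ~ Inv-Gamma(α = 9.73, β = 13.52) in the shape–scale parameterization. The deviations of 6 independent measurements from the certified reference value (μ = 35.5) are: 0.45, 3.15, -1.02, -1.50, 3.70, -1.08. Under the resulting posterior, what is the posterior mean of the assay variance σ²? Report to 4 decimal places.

With known mean μ and an Inverse-Gamma(α, β) prior on σ², the Normal likelihood is conjugate: posterior is Inv-Gamma(α + n/2, β + Σ(xᵢ−μ)²/2).
Σ(xᵢ−μ)² = (0.45)² + (3.15)² + (-1.02)² + (-1.50)² + (3.70)² + (-1.08)² = 28.2718.
Posterior: Inv-Gamma(9.73 + 6/2, 13.52 + 28.2718/2) = Inv-Gamma(12.73, 27.65590).
E[σ²|data] = β/(α−1) = 27.65590/11.73 = 2.3577.

2.3577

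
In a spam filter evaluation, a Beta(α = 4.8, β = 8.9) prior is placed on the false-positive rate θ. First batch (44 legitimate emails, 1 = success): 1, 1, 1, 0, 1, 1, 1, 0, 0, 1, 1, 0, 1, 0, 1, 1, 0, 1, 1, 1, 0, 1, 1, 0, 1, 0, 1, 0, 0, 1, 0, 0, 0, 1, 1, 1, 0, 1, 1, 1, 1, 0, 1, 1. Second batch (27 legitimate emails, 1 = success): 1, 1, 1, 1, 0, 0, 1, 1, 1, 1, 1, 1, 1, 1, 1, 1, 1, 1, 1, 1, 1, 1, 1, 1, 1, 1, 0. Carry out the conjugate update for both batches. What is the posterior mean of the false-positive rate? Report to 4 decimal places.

0.6706

The Beta prior is conjugate to a Binomial/Bernoulli likelihood; the update adds successes to α and failures to β.
After batch 1: Beta(4.8+28, 8.9+16) = Beta(32.8, 24.9).
After batch 2: Beta(32.8+24, 24.9+3) = Beta(56.8, 27.9).
Posterior mean = α/(α+β) = 56.8/84.7 = 0.6706.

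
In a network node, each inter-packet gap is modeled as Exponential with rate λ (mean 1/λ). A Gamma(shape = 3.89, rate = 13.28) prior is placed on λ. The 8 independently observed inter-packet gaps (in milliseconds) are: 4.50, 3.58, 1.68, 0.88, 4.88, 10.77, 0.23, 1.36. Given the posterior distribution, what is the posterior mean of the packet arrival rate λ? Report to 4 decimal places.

0.2889

With a Gamma(shape α, rate β) prior on the exponential rate λ, the posterior after n observations with total T = Σxᵢ is Gamma(α+n, β+T).
Sum of observations T = 27.88 milliseconds; n = 8.
Posterior: Gamma(3.89+8, 13.28+27.88) = Gamma(11.89, 41.16).
Posterior mean of λ = α/β = 11.89/41.16 = 0.2889.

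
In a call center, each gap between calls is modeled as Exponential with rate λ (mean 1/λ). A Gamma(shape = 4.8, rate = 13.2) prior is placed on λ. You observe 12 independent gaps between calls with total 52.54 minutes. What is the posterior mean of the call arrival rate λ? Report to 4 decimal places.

With a Gamma(shape α, rate β) prior on the exponential rate λ, the posterior after n observations with total T = Σxᵢ is Gamma(α+n, β+T).
Posterior: Gamma(4.8+12, 13.2+52.54) = Gamma(16.8, 65.74).
Posterior mean of λ = α/β = 16.8/65.74 = 0.2556.

0.2556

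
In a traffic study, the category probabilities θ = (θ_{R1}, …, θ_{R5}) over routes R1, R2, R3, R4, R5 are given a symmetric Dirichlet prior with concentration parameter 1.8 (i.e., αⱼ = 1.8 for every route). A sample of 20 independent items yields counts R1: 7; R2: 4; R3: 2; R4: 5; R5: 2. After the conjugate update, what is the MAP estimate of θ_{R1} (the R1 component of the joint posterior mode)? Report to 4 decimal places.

The Dirichlet prior is conjugate to the Multinomial likelihood: each posterior αⱼ = prior αⱼ + observed count nⱼ.
Posterior concentration: (8.8, 5.8, 3.8, 6.8, 3.8), total = 29.0.
Joint mode component: (α_{R1}−1)/(Σα−K) = 7.8/24.0 = 0.3250.

0.3250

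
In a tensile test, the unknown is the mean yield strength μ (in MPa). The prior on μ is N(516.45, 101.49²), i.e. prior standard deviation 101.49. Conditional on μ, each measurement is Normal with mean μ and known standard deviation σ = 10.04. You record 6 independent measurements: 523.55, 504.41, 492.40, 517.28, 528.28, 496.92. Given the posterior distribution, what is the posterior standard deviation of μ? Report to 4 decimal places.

For Normal data with known variance σ², a Normal(μ₀, σ₀²) prior on μ is conjugate. Posterior precision = 1/σ₀² + n/σ²; posterior mean is the precision-weighted average of μ₀ and x̄.
σ₀² = 101.49² = 10300.2201, σ² = 10.04² = 100.8016; σ² + n·σ₀² = 100.8016 + 6·10300.2201 = 61902.1222.
Posterior precision = 1/σ₀² + n/σ² = 1/10300.2201 + 6/100.8016 = (σ² + n·σ₀²)/(σ₀²σ²) = 61902.1222/(10300.2201·100.8016); posterior variance σₙ² = σ₀²σ²/(σ² + n·σ₀²) = 10300.2201·100.8016/61902.1222 = 16.772909.
Posterior SD = √σₙ² = √(10300.2201·100.8016/61902.1222) = 4.0955.

4.0955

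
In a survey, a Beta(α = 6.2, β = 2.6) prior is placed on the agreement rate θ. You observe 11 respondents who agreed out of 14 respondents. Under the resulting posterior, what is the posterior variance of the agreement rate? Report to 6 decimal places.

The Beta prior is conjugate to a Binomial/Bernoulli likelihood; the update adds successes to α and failures to β.
Posterior: Beta(α+k, β+n−k) = Beta(6.2+11, 2.6+3) = Beta(17.2, 5.6).
Var = αβ/((α+β)²(α+β+1)) = 17.2·5.6/(22.8²·23.8) = 0.007785.

0.007785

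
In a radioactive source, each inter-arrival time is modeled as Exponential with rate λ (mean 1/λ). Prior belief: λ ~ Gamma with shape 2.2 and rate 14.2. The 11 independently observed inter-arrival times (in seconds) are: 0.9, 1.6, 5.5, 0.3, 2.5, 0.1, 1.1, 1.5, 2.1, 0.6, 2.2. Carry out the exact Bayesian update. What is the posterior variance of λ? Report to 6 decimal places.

0.012420

With a Gamma(shape α, rate β) prior on the exponential rate λ, the posterior after n observations with total T = Σxᵢ is Gamma(α+n, β+T).
Sum of observations T = 18.4 seconds; n = 11.
Posterior: Gamma(2.2+11, 14.2+18.4) = Gamma(13.2, 32.6).
Var = α/β² = 0.012420.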